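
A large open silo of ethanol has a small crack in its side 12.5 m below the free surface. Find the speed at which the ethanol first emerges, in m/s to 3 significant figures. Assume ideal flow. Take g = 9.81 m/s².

v ≈ 15.7 m/s

The surface is effectively still and both ends are open, so ½v² = gh and v = √(2·9.81·12.5) = 15.7 m/s.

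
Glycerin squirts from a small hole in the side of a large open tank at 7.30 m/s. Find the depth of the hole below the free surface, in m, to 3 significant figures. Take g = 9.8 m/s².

h = 2.72 m

For a small hole in a large open tank, ½v² = gh, giving h = v²/(2g).
h = 7.30²/(2·9.8) = 53.3/19.60 = 2.72 m.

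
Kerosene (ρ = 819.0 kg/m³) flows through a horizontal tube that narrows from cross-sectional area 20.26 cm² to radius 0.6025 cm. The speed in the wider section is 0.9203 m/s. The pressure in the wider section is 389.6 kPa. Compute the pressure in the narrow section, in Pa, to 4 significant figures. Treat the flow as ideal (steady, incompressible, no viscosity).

The volume flow rate is constant, so v₂ = (A₁/A₂)v₁ = (20.26/1.140)·0.9203 = 16.35 m/s.
With no height change, Bernoulli's equation is P₁ + ½ρv₁² = P₂ + ½ρv₂².
P₂ = P₁ − ½ρ(v₂² − v₁²) = 389600 − ½·819.0·(16.35² − 0.9203²) = 389600 − 109100 = 280500 Pa.

P₂ ≈ 280500 Pa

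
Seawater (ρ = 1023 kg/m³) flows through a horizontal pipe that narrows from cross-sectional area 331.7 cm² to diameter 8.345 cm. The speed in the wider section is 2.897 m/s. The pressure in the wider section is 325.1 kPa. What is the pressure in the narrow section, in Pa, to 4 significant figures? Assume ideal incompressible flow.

Continuity gives A₁v₁ = A₂v₂, so v₂ = (331.7 cm²)/(54.69 cm²) × 2.897 m/s = 17.57 m/s.
Bernoulli (h₁ = h₂): P₁ − P₂ = ½ρ(v₂² − v₁²).
P₂ = P₁ − ½ρ(v₂² − v₁²) = 325100 − ½·1023·(17.57² − 2.897²) = 325100 − 153600 = 171500 Pa.

P₂ = 171500 Pa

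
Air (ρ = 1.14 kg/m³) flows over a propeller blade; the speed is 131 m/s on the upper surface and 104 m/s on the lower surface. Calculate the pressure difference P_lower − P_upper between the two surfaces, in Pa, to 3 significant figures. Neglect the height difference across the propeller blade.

3620 Pa

Bernoulli (same height): P_lower − P_upper = ½ρ(v_upper² − v_lower²).
ΔP = ½·1.14·(131² − 104²) = 3620 Pa.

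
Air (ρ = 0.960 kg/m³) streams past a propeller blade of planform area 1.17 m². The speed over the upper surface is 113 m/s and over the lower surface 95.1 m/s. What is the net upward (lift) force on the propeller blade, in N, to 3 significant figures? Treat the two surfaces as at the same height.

From P + ½ρv² = const at equal height, P_low − P_up = ½ρ(v_up² − v_low²).
ΔP = ½·0.960·(113² − 95.1²) = 1790 Pa.
Lift = ΔP · A = 1790 × 1.17 = 2090 N.

2090 N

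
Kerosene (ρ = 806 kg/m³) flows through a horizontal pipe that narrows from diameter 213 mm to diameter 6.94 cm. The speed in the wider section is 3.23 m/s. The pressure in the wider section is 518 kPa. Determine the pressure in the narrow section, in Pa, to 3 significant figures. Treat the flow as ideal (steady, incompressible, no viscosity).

Mass conservation (A₁v₁ = A₂v₂) gives v₂ = 3.23 × 356/37.8 = 30.4 m/s.
The pipe is horizontal, so Bernoulli reduces to P₁ + ½ρv₁² = P₂ + ½ρv₂².
P₂ = P₁ − ½ρ(v₂² − v₁²) = 518000 − ½·806·(30.4² − 3.23²) = 518000 − 369000 = 149000 Pa.

P₂ ≈ 149000 Pa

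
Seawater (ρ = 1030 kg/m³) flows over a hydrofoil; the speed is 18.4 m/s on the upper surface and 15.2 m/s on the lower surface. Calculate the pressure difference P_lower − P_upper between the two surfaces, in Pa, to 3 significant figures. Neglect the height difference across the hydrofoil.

ΔP ≈ 55400 Pa

With negligible Δh, P + ½ρv² is constant, so P_low − P_up = ½ρ(v_up² − v_low²).
ΔP = ½·1030·(18.4² − 15.2²) = 55400 Pa.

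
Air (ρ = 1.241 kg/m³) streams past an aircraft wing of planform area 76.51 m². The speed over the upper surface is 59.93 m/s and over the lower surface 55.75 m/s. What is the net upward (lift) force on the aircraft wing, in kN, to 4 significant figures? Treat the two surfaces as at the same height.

22.96 kN

With equal heights on the two surfaces, Bernoulli gives P_lower − P_upper = ½ρ(v_upper² − v_lower²).
ΔP = ½·1.241·(59.93² − 55.75²) = 300.0 Pa.
Lift = ΔP · A = 300.0 × 76.51 = 22960 N.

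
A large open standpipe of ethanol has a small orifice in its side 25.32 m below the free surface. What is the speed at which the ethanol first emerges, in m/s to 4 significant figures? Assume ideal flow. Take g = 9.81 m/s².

v ≈ 22.29 m/s

With the surface at rest and both surface and jet at atmospheric pressure, Bernoulli gives ρg h = ½ρv², so v = √(2gh) = √(2·9.81·25.32) = 22.29 m/s.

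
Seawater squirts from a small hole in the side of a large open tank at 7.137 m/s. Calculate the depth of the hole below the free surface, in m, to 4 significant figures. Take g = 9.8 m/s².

Inverting v = √(2gh) gives h = v² / 2g.
h = 7.137²/(2·9.8) = 50.94/19.60 = 2.599 m.

h ≈ 2.599 m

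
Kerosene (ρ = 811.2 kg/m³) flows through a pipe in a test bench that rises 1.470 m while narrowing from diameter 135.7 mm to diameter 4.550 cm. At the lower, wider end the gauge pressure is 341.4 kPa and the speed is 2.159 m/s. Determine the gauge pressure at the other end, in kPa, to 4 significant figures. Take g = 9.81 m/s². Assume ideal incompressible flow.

Mass conservation (A₁v₁ = A₂v₂) gives v₂ = 2.159 × 144.6/16.26 = 19.20 m/s.
Bernoulli: P₁ + ½ρv₁² + ρg h₁ = P₂ + ½ρv₂² + ρg h₂, so P₂ = P₁ + ½ρ(v₁² − v₂²) − ρg(h₂ − h₁).
P₂ = 341400 + ½·811.2·(2.159² − 19.20²) − 811.2·9.81·(+1.470) = 341400 + (-147700) − (11700) = 182000 Pa.

P₂ ≈ 182.0 kPa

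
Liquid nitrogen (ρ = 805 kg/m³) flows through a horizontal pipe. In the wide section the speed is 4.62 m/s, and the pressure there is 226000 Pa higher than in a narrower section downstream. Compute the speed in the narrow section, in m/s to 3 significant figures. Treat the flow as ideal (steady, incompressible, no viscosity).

Along the level pipe P + ½ρv² is conserved, hence v₂² = v₁² + 2(P₁ − P₂)/ρ.
v₂ = √(4.62² + 2·226000/805) = √(21.3 + 561) = 24.1 m/s.

v₂ ≈ 24.1 m/s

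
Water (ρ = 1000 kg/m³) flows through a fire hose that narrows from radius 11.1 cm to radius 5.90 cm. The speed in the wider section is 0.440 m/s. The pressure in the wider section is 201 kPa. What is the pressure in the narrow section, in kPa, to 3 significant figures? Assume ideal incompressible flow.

200 kPa

Mass conservation (A₁v₁ = A₂v₂) gives v₂ = 0.440 × 387/109 = 1.56 m/s.
Bernoulli (h₁ = h₂): P₁ − P₂ = ½ρ(v₂² − v₁²).
P₂ = P₁ − ½ρ(v₂² − v₁²) = 201000 − ½·1000·(1.56² − 0.440²) = 201000 − 1120 = 200000 Pa.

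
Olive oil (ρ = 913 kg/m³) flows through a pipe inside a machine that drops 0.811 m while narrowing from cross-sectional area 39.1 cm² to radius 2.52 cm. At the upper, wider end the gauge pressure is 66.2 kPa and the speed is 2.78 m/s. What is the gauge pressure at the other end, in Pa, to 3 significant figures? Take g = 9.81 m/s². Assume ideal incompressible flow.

63400 Pa

The volume flow rate is constant, so v₂ = (A₁/A₂)v₁ = (39.1/20.0)·2.78 = 5.45 m/s.
Energy conservation along the streamline gives P₂ = P₁ − ½ρ(v₂² − v₁²) − ρg(h₂ − h₁).
P₂ = 66200 + ½·913·(2.78² − 5.45²) − 913·9.81·(−0.811) = 66200 + (-10000) − (-7260) = 63400 Pa.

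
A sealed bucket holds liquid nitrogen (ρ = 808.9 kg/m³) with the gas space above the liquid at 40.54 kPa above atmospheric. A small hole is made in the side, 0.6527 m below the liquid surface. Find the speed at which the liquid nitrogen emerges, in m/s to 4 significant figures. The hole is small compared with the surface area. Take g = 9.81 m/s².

Take point 1 at the surface (v₁ ≈ 0) and point 2 at the hole (at atmospheric pressure). Bernoulli: P₁ + ρg h = P_atm + ½ρv₂².
With P₁ − P_atm = 40540 Pa, v₂ = √(2gh + 2ΔP/ρ) = √(2·9.81·0.6527 + 2·40540/808.9) = 10.63 m/s.

v ≈ 10.63 m/s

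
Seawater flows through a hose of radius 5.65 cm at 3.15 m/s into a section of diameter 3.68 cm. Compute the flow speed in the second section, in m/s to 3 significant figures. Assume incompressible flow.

By continuity, v₂ = v₁·A₁/A₂ = 3.15·(100/10.6) = 29.7 m/s.

v₂ ≈ 29.7 m/s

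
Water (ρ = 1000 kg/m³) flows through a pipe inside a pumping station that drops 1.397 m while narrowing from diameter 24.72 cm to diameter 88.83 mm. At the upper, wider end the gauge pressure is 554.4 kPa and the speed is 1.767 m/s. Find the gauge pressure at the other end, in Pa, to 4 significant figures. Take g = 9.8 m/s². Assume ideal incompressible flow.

476000 Pa

By continuity, v₂ = v₁·A₁/A₂ = 1.767·(479.9/61.97) = 13.68 m/s.
Energy conservation along the streamline gives P₂ = P₁ − ½ρ(v₂² − v₁²) − ρg(h₂ − h₁).
P₂ = 554400 + ½·1000·(1.767² − 13.68²) − 1000·9.8·(−1.397) = 554400 + (-92070) − (-13690) = 476000 Pa.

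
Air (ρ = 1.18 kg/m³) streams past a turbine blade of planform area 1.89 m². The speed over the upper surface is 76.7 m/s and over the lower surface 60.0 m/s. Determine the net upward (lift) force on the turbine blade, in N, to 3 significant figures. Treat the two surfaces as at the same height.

With equal heights on the two surfaces, Bernoulli gives P_lower − P_upper = ½ρ(v_upper² − v_lower²).
ΔP = ½·1.18·(76.7² − 60.0²) = 1350 Pa.
Lift = ΔP · A = 1350 × 1.89 = 2550 N.

2550 N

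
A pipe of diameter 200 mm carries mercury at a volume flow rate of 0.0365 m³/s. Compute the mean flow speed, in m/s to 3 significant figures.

v ≈ 1.16 m/s

Q = 0.0365 m³/s = 0.0365 m³/s.
v = Q/A = 0.0365 / 0.0314 = 1.16 m/s.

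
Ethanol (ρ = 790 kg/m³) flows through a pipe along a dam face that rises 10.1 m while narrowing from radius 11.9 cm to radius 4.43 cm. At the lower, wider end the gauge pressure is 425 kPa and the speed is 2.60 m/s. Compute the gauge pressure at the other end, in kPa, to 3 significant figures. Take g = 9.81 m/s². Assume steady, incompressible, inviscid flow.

The volume flow rate is constant, so v₂ = (A₁/A₂)v₁ = (445/61.7)·2.60 = 18.8 m/s.
Applying Bernoulli between the two ends and solving for P₂: P₂ = P₁ + ½ρ(v₁² − v₂²) − ρgΔh.
P₂ = 425000 + ½·790·(2.60² − 18.8²) − 790·9.81·(+10.1) = 425000 + (-136000) − (78300) = 210000 Pa.

P₂ ≈ 210 kPa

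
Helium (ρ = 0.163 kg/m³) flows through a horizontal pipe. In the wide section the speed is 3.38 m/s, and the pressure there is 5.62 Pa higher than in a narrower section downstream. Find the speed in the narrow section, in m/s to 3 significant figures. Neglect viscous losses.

8.97 m/s

Along the level pipe P + ½ρv² is conserved, hence v₂² = v₁² + 2(P₁ − P₂)/ρ.
v₂ = √(3.38² + 2·5.62/0.163) = √(11.4 + 69.0) = 8.97 m/s.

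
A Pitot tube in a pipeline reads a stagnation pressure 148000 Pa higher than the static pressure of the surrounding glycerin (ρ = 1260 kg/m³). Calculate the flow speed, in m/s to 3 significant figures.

v = 15.3 m/s

Bernoulli between the free stream and the stagnation point: ½ρv² = P_stag − P_static.
v = √(2ΔP/ρ) = √(2·148000/1260) = 15.3 m/s.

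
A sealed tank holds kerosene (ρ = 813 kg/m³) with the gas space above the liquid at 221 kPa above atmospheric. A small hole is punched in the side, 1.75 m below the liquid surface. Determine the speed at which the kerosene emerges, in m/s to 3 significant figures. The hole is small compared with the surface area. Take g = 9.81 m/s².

Take point 1 at the surface (v₁ ≈ 0) and point 2 at the hole (at atmospheric pressure). Bernoulli: P₁ + ρg h = P_atm + ½ρv₂².
With P₁ − P_atm = 221000 Pa, v₂ = √(2gh + 2ΔP/ρ) = √(2·9.81·1.75 + 2·221000/813) = 24.0 m/s.

24.0 m/s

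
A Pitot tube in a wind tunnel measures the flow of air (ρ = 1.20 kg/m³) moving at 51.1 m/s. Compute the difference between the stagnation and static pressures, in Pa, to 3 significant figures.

ΔP = 1570 Pa

Bernoulli between the free stream and the stagnation point: ½ρv² = P_stag − P_static.
ΔP = ½·1.20·51.1² = 1570 Pa.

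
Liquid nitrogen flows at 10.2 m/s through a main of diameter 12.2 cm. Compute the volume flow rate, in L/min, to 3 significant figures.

Q = A·v = 0.0117 m² × 10.2 m/s = 0.119 m³/s.
Converting: 0.119 m³/s × 60000 = 7150 L/min.

7150 L/min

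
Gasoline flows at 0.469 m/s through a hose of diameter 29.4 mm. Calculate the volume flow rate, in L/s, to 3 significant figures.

Q = A·v = 0.000679 m² × 0.469 m/s = 0.000318 m³/s.
Converting: 0.000318 m³/s × 1000 = 0.318 L/s.

Q = 0.318 L/s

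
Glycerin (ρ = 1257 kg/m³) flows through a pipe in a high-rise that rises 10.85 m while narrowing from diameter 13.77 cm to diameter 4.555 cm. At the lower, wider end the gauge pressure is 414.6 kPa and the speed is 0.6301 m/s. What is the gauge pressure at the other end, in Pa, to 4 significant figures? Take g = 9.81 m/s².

Continuity gives A₁v₁ = A₂v₂, so v₂ = (148.9 cm²)/(16.30 cm²) × 0.6301 m/s = 5.758 m/s.
Energy conservation along the streamline gives P₂ = P₁ − ½ρ(v₂² − v₁²) − ρg(h₂ − h₁).
P₂ = 414600 + ½·1257·(0.6301² − 5.758²) − 1257·9.81·(+10.85) = 414600 + (-20590) − (133800) = 260200 Pa.

P₂ ≈ 260200 Pa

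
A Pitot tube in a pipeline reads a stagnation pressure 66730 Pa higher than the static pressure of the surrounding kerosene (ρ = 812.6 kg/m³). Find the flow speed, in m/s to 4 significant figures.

12.82 m/s

At the stagnation point the flow is brought to rest, so Bernoulli gives P_stag − P_static = ½ρv².
v = √(2ΔP/ρ) = √(2·66730/812.6) = 12.82 m/s.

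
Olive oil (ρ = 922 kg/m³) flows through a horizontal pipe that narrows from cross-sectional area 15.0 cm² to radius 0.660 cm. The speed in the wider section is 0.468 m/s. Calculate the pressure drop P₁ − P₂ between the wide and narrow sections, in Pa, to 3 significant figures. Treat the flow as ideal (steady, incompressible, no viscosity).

ΔP ≈ 12000 Pa

By continuity, v₂ = v₁·A₁/A₂ = 0.468·(15.0/1.37) = 5.13 m/s.
Bernoulli (h₁ = h₂): P₁ − P₂ = ½ρ(v₂² − v₁²).
P₁ − P₂ = ½·922·(5.13² − 0.468²) = ½·922·26.1 = 12000 Pa.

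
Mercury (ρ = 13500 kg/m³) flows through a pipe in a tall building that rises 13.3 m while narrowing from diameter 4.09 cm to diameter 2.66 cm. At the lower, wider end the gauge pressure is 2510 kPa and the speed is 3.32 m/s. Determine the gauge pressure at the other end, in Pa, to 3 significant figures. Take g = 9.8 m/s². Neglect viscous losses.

409000 Pa

Continuity gives A₁v₁ = A₂v₂, so v₂ = (13.1 cm²)/(5.56 cm²) × 3.32 m/s = 7.85 m/s.
Energy conservation along the streamline gives P₂ = P₁ − ½ρ(v₂² − v₁²) − ρg(h₂ − h₁).
P₂ = 2510000 + ½·13500·(3.32² − 7.85²) − 13500·9.8·(+13.3) = 2510000 + (-341000) − (1760000) = 409000 Pa.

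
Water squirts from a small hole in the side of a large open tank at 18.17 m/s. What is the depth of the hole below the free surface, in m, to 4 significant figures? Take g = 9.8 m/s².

Torricelli: v = √(2gh), so h = v²/(2g).
h = 18.17²/(2·9.8) = 330.1/19.60 = 16.84 m.

h ≈ 16.84 m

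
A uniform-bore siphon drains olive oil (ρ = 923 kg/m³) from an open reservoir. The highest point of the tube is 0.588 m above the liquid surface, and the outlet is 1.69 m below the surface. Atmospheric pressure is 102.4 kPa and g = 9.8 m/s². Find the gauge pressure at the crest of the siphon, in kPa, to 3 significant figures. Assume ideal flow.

-20.6 kPa

The outlet speed comes from Torricelli: v = √(2g·1.69) = 5.76 m/s.
With constant cross-section the crest speed equals v; applying Bernoulli from the surface up to the crest, P_top = P_atm − ½ρv² − ρg·h_top.
P_top = 102400 − ½·923·5.76² − 923·9.8·0.588 = 81800 Pa. So P_gauge = P_top − P_atm = -20600 Pa.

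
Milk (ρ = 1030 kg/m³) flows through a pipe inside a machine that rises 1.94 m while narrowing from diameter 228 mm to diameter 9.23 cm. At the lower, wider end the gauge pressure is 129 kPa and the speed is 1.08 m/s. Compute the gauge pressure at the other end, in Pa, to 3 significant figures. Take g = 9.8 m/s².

P₂ ≈ 87700 Pa

The volume flow rate is constant, so v₂ = (A₁/A₂)v₁ = (408/66.9)·1.08 = 6.59 m/s.
Bernoulli: P₁ + ½ρv₁² + ρg h₁ = P₂ + ½ρv₂² + ρg h₂, so P₂ = P₁ + ½ρ(v₁² − v₂²) − ρg(h₂ − h₁).
P₂ = 129000 + ½·1030·(1.08² − 6.59²) − 1030·9.8·(+1.94) = 129000 + (-21800) − (19600) = 87700 Pa.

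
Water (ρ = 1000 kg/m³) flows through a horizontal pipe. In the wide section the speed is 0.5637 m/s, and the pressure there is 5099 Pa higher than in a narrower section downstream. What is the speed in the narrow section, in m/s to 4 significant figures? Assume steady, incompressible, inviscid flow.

v₂ = 3.243 m/s

With h₁ = h₂, rearranging Bernoulli gives v₂ = √(v₁² + 2ΔP/ρ).
v₂ = √(0.5637² + 2·5099/1000) = √(0.3178 + 10.20) = 3.243 m/s.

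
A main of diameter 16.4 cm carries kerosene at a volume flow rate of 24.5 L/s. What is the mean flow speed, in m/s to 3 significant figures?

Q = 24.5 L/s = 0.0245 m³/s.
v = Q/A = 0.0245 / 0.0211 = 1.16 m/s.

v = 1.16 m/s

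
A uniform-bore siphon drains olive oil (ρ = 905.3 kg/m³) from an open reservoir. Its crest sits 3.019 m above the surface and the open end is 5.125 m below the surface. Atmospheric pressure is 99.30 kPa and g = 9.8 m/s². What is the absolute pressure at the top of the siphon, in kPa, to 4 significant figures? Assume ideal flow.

From the surface to the outlet (both open to atmosphere, surface at rest): v = √(2g·h_out) = √(2·9.8·5.125) = 10.02 m/s.
The bore is uniform, so the speed at the crest is the same v. Bernoulli surface→crest: P_atm = P_top + ½ρv² + ρg·h_top.
P_top = 99300 − ½·905.3·10.02² − 905.3·9.8·3.019 = 27050 Pa.

P_top = 27.05 kPa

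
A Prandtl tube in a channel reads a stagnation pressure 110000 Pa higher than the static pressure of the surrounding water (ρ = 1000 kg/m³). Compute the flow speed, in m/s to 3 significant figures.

14.8 m/s

The dynamic pressure equals the rise in static pressure at the stagnation point: ΔP = ½ρv².
v = √(2ΔP/ρ) = √(2·110000/1000) = 14.8 m/s.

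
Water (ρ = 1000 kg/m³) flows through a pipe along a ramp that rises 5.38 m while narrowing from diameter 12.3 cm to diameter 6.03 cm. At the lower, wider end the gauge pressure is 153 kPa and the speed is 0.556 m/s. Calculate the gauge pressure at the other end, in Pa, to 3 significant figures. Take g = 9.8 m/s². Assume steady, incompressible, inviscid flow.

97800 Pa

Continuity gives A₁v₁ = A₂v₂, so v₂ = (119 cm²)/(28.6 cm²) × 0.556 m/s = 2.31 m/s.
Applying Bernoulli between the two ends and solving for P₂: P₂ = P₁ + ½ρ(v₁² − v₂²) − ρgΔh.
P₂ = 153000 + ½·1000·(0.556² − 2.31²) − 1000·9.8·(+5.38) = 153000 + (-2520) − (52700) = 97800 Pa.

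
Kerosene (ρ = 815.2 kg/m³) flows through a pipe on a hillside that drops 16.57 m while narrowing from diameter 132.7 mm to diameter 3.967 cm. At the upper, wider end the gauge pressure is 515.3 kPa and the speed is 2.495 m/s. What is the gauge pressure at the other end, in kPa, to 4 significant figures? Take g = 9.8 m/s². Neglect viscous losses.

By continuity, v₂ = v₁·A₁/A₂ = 2.495·(138.3/12.36) = 27.92 m/s.
Bernoulli: P₁ + ½ρv₁² + ρg h₁ = P₂ + ½ρv₂² + ρg h₂, so P₂ = P₁ + ½ρ(v₁² − v₂²) − ρg(h₂ − h₁).
P₂ = 515300 + ½·815.2·(2.495² − 27.92²) − 815.2·9.8·(−16.57) = 515300 + (-315200) − (-132400) = 332500 Pa.

P₂ ≈ 332.5 kPa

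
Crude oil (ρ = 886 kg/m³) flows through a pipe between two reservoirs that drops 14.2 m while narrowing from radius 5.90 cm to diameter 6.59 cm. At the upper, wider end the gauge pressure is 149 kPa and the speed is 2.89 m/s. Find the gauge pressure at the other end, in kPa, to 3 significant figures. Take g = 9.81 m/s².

P₂ ≈ 238 kPa

The volume flow rate is constant, so v₂ = (A₁/A₂)v₁ = (109/34.1)·2.89 = 9.27 m/s.
Applying Bernoulli between the two ends and solving for P₂: P₂ = P₁ + ½ρ(v₁² − v₂²) − ρgΔh.
P₂ = 149000 + ½·886·(2.89² − 9.27²) − 886·9.81·(−14.2) = 149000 + (-34300) − (-123000) = 238000 Pa.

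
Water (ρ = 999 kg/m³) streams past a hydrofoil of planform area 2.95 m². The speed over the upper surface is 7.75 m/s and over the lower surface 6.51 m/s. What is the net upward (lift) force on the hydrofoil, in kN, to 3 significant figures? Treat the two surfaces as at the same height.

26.1 kN

With equal heights on the two surfaces, Bernoulli gives P_lower − P_upper = ½ρ(v_upper² − v_lower²).
ΔP = ½·999·(7.75² − 6.51²) = 8830 Pa.
Lift = ΔP · A = 8830 × 2.95 = 26100 N.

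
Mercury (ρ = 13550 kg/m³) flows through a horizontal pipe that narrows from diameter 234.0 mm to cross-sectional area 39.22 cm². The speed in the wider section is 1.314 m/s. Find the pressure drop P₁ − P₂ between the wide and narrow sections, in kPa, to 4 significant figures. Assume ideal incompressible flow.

ΔP ≈ 1395 kPa

By continuity, v₂ = v₁·A₁/A₂ = 1.314·(430.1/39.22) = 14.41 m/s.
With no height change, Bernoulli's equation is P₁ + ½ρv₁² = P₂ + ½ρv₂².
P₁ − P₂ = ½·13550·(14.41² − 1.314²) = ½·13550·205.9 = 1395000 Pa.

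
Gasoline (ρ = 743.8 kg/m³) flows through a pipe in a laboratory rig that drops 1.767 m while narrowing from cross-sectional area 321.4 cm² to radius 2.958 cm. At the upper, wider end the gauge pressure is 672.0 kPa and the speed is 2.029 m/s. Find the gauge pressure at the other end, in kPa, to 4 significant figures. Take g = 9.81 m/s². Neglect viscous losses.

P₂ = 477.1 kPa

By continuity, v₂ = v₁·A₁/A₂ = 2.029·(321.4/27.49) = 23.72 m/s.
Energy conservation along the streamline gives P₂ = P₁ − ½ρ(v₂² − v₁²) − ρg(h₂ − h₁).
P₂ = 672000 + ½·743.8·(2.029² − 23.72²) − 743.8·9.81·(−1.767) = 672000 + (-207800) − (-12890) = 477100 Pa.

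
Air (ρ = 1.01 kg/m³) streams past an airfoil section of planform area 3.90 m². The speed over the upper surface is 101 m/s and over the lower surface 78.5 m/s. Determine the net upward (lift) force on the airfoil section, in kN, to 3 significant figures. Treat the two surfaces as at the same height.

F = 7.95 kN

With equal heights on the two surfaces, Bernoulli gives P_lower − P_upper = ½ρ(v_upper² − v_lower²).
ΔP = ½·1.01·(101² − 78.5²) = 2040 Pa.
Lift = ΔP · A = 2040 × 3.90 = 7950 N.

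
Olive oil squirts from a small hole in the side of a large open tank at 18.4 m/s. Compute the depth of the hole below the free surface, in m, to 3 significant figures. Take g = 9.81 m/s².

17.3 m

For a small hole in a large open tank, ½v² = gh, giving h = v²/(2g).
h = 18.4²/(2·9.81) = 339/19.62 = 17.3 m.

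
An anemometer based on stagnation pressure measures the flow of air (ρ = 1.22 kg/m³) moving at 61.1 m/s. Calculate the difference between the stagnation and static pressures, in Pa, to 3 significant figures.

ΔP ≈ 2280 Pa

Bernoulli between the free stream and the stagnation point: ½ρv² = P_stag − P_static.
ΔP = ½·1.22·61.1² = 2280 Pa.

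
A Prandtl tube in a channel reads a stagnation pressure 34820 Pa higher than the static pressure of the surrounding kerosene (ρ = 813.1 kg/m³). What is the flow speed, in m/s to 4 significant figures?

Bernoulli between the free stream and the stagnation point: ½ρv² = P_stag − P_static.
v = √(2ΔP/ρ) = √(2·34820/813.1) = 9.255 m/s.

v ≈ 9.255 m/s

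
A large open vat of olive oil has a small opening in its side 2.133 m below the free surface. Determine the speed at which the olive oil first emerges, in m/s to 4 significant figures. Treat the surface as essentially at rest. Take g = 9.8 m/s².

v ≈ 6.466 m/s

Bernoulli from surface to hole (P equal, v_surface ≈ 0): v = √(2gh) = √(2×9.8×2.133) = 6.466 m/s.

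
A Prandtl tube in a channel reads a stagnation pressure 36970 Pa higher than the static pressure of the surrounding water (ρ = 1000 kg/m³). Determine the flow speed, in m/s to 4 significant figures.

The dynamic pressure equals the rise in static pressure at the stagnation point: ΔP = ½ρv².
v = √(2ΔP/ρ) = √(2·36970/1000) = 8.599 m/s.

8.599 m/s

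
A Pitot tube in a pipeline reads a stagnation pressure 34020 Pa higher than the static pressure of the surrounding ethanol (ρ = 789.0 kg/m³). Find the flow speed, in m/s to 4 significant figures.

At the stagnation point the flow is brought to rest, so Bernoulli gives P_stag − P_static = ½ρv².
v = √(2ΔP/ρ) = √(2·34020/789.0) = 9.286 m/s.

v ≈ 9.286 m/s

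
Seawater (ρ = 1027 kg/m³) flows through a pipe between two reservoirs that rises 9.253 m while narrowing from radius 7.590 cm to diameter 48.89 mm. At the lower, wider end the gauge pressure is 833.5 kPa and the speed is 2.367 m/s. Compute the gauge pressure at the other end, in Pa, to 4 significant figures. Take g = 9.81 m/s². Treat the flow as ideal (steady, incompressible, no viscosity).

P₂ = 475800 Pa

By continuity, v₂ = v₁·A₁/A₂ = 2.367·(181.0/18.77) = 22.82 m/s.
Bernoulli: P₁ + ½ρv₁² + ρg h₁ = P₂ + ½ρv₂² + ρg h₂, so P₂ = P₁ + ½ρ(v₁² − v₂²) − ρg(h₂ − h₁).
P₂ = 833500 + ½·1027·(2.367² − 22.82²) − 1027·9.81·(+9.253) = 833500 + (-264500) − (93220) = 475800 Pa.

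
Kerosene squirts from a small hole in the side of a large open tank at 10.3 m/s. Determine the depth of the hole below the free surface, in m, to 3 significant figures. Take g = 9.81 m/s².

For a small hole in a large open tank, ½v² = gh, giving h = v²/(2g).
h = 10.3²/(2·9.81) = 106/19.62 = 5.41 m.

h ≈ 5.41 m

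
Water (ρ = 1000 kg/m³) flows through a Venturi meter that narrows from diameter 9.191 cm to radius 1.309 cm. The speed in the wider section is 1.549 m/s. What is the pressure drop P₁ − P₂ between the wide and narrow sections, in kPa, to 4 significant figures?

ΔP ≈ 181.0 kPa

By continuity, v₂ = v₁·A₁/A₂ = 1.549·(66.35/5.383) = 19.09 m/s.
The pipe is horizontal, so Bernoulli reduces to P₁ + ½ρv₁² = P₂ + ½ρv₂².
P₁ − P₂ = ½·1000·(19.09² − 1.549²) = ½·1000·362.1 = 181000 Pa.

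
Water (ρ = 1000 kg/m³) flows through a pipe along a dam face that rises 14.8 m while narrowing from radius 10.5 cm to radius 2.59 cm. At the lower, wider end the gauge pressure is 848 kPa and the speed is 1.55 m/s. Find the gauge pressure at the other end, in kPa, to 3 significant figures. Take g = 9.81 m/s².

380 kPa

The volume flow rate is constant, so v₂ = (A₁/A₂)v₁ = (346/21.1)·1.55 = 25.5 m/s.
Energy conservation along the streamline gives P₂ = P₁ − ½ρ(v₂² − v₁²) − ρg(h₂ − h₁).
P₂ = 848000 + ½·1000·(1.55² − 25.5²) − 1000·9.81·(+14.8) = 848000 + (-323000) − (145000) = 380000 Pa.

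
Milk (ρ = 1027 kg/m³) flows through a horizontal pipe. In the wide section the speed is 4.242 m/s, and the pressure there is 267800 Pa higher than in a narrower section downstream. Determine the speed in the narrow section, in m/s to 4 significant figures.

Along the level pipe P + ½ρv² is conserved, hence v₂² = v₁² + 2(P₁ − P₂)/ρ.
v₂ = √(4.242² + 2·267800/1027) = √(17.99 + 521.5) = 23.23 m/s.

v₂ ≈ 23.23 m/s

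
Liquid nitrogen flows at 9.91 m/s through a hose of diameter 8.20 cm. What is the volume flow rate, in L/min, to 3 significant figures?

Q = A·v = 0.00528 m² × 9.91 m/s = 0.0523 m³/s.
Converting: 0.0523 m³/s × 60000 = 3140 L/min.

Q ≈ 3140 L/min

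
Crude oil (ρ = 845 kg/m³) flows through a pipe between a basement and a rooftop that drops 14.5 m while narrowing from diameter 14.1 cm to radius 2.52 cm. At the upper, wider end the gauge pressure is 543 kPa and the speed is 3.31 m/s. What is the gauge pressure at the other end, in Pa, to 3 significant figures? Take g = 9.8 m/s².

Mass conservation (A₁v₁ = A₂v₂) gives v₂ = 3.31 × 156/20.0 = 25.9 m/s.
Energy conservation along the streamline gives P₂ = P₁ − ½ρ(v₂² − v₁²) − ρg(h₂ − h₁).
P₂ = 543000 + ½·845·(3.31² − 25.9²) − 845·9.8·(−14.5) = 543000 + (-279000) − (-120000) = 384000 Pa.

384000 Pa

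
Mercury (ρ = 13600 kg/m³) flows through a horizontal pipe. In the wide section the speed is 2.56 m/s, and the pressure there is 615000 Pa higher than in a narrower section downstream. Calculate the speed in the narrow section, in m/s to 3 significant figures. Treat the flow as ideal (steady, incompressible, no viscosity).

9.85 m/s

With h₁ = h₂, rearranging Bernoulli gives v₂ = √(v₁² + 2ΔP/ρ).
v₂ = √(2.56² + 2·615000/13600) = √(6.55 + 90.4) = 9.85 m/s.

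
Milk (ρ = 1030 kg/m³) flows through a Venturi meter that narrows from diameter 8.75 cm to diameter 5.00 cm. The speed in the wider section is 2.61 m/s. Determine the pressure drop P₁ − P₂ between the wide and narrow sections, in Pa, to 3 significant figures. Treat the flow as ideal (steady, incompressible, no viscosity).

ΔP ≈ 29400 Pa

Mass conservation (A₁v₁ = A₂v₂) gives v₂ = 2.61 × 60.1/19.6 = 7.99 m/s.
Along the horizontal streamline, P + ½ρv² is constant.
P₁ − P₂ = ½·1030·(7.99² − 2.61²) = ½·1030·57.1 = 29400 Pa.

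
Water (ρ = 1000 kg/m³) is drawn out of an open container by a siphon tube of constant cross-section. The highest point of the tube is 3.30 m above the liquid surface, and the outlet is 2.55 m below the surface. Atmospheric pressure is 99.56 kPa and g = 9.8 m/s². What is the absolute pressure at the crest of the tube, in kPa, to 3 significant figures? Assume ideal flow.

P_top ≈ 42.2 kPa

From the surface to the outlet (both open to atmosphere, surface at rest): v = √(2g·h_out) = √(2·9.8·2.55) = 7.07 m/s.
Continuity keeps v the same throughout the tube; from surface to crest, P_atm + 0 = P_top + ½ρv² + ρg·h_top.
P_top = 99560 − ½·1000·7.07² − 1000·9.8·3.30 = 42200 Pa.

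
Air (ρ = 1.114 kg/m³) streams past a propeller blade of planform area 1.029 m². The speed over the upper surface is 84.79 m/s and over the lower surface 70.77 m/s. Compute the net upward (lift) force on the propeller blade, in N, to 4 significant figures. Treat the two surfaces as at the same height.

1250 N

The faster flow above has the lower pressure; Bernoulli (same height) gives ΔP = ½ρ(v_up² − v_low²).
ΔP = ½·1.114·(84.79² − 70.77²) = 1215 Pa.
Lift = ΔP · A = 1215 × 1.029 = 1250 N.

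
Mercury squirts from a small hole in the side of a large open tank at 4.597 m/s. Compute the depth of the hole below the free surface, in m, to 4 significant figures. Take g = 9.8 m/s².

For a small hole in a large open tank, ½v² = gh, giving h = v²/(2g).
h = 4.597²/(2·9.8) = 21.13/19.60 = 1.078 m.

h ≈ 1.078 m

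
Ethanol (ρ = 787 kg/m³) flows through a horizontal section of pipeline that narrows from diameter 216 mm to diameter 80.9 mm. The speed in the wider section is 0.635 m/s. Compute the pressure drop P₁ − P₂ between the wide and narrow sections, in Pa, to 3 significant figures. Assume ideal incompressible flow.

7900 Pa

Continuity gives A₁v₁ = A₂v₂, so v₂ = (366 cm²)/(51.4 cm²) × 0.635 m/s = 4.53 m/s.
Along the horizontal streamline, P + ½ρv² is constant.
P₁ − P₂ = ½·787·(4.53² − 0.635²) = ½·787·20.1 = 7900 Pa.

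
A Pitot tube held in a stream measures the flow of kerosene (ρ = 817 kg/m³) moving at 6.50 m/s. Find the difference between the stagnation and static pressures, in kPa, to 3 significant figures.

ΔP = 17.3 kPa

At the stagnation point the flow is brought to rest, so Bernoulli gives P_stag − P_static = ½ρv².
ΔP = ½·817·6.50² = 17300 Pa.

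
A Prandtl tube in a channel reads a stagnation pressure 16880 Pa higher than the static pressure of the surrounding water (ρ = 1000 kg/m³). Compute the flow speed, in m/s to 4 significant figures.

Bernoulli between the free stream and the stagnation point: ½ρv² = P_stag − P_static.
v = √(2ΔP/ρ) = √(2·16880/1000) = 5.810 m/s.

5.810 m/s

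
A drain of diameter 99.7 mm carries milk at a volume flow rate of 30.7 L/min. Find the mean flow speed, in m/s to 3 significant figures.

Q = 30.7 L/min = 0.000512 m³/s.
v = Q/A = 0.000512 / 0.00781 = 0.0655 m/s.

v ≈ 0.0655 m/s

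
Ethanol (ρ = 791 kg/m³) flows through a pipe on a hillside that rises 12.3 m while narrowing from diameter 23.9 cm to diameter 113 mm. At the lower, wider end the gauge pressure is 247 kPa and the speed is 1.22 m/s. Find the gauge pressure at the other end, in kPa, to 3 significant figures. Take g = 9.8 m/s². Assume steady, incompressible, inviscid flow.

140 kPa

The volume flow rate is constant, so v₂ = (A₁/A₂)v₁ = (449/100)·1.22 = 5.46 m/s.
Energy conservation along the streamline gives P₂ = P₁ − ½ρ(v₂² − v₁²) − ρg(h₂ − h₁).
P₂ = 247000 + ½·791·(1.22² − 5.46²) − 791·9.8·(+12.3) = 247000 + (-11200) − (95300) = 140000 Pa.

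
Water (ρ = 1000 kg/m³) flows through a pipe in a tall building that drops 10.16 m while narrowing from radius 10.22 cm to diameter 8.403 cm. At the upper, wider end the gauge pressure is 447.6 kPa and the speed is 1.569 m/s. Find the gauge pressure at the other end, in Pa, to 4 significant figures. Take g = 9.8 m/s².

The volume flow rate is constant, so v₂ = (A₁/A₂)v₁ = (328.1/55.46)·1.569 = 9.284 m/s.
Bernoulli: P₁ + ½ρv₁² + ρg h₁ = P₂ + ½ρv₂² + ρg h₂, so P₂ = P₁ + ½ρ(v₁² − v₂²) − ρg(h₂ − h₁).
P₂ = 447600 + ½·1000·(1.569² − 9.284²) − 1000·9.8·(−10.16) = 447600 + (-41860) − (-99570) = 505300 Pa.

P₂ = 505300 Pa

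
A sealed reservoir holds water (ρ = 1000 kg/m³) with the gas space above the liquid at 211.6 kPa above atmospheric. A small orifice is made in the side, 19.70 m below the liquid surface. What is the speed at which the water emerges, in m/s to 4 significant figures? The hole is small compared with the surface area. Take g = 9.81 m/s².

Take point 1 at the surface (v₁ ≈ 0) and point 2 at the hole (at atmospheric pressure). Bernoulli: P₁ + ρg h = P_atm + ½ρv₂².
With P₁ − P_atm = 211600 Pa, v₂ = √(2gh + 2ΔP/ρ) = √(2·9.81·19.70 + 2·211600/1000) = 28.46 m/s.

v ≈ 28.46 m/s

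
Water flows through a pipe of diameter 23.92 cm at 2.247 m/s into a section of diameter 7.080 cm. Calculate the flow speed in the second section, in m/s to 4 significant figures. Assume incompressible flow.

25.65 m/s

Continuity gives A₁v₁ = A₂v₂, so v₂ = (449.4 cm²)/(39.37 cm²) × 2.247 m/s = 25.65 m/s.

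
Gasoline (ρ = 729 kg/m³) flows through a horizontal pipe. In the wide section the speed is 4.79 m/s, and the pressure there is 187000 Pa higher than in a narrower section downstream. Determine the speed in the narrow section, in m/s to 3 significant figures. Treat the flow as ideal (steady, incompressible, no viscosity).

v₂ = 23.2 m/s

With h₁ = h₂, rearranging Bernoulli gives v₂ = √(v₁² + 2ΔP/ρ).
v₂ = √(4.79² + 2·187000/729) = √(22.9 + 513) = 23.2 m/s.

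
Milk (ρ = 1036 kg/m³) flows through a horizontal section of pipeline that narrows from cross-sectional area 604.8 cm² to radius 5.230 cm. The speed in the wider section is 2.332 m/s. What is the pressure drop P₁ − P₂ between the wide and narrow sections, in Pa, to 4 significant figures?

136700 Pa

By continuity, v₂ = v₁·A₁/A₂ = 2.332·(604.8/85.93) = 16.41 m/s.
Along the horizontal streamline, P + ½ρv² is constant.
P₁ − P₂ = ½·1036·(16.41² − 2.332²) = ½·1036·263.9 = 136700 Pa.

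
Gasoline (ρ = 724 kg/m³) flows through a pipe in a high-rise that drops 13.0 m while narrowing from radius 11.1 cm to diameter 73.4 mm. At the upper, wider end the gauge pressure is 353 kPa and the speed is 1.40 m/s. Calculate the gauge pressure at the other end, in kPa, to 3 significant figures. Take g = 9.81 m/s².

P₂ ≈ 387 kPa

Continuity gives A₁v₁ = A₂v₂, so v₂ = (387 cm²)/(42.3 cm²) × 1.40 m/s = 12.8 m/s.
Energy conservation along the streamline gives P₂ = P₁ − ½ρ(v₂² − v₁²) − ρg(h₂ − h₁).
P₂ = 353000 + ½·724·(1.40² − 12.8²) − 724·9.81·(−13.0) = 353000 + (-58700) − (-92300) = 387000 Pa.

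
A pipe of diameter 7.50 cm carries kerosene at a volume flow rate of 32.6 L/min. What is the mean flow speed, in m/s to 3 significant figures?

v ≈ 0.123 m/s

Q = 32.6 L/min = 0.000543 m³/s.
v = Q/A = 0.000543 / 0.00442 = 0.123 m/s.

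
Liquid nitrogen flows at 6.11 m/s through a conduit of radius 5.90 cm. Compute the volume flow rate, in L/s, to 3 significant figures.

Q = A·v = 0.0109 m² × 6.11 m/s = 0.0668 m³/s.
Converting: 0.0668 m³/s × 1000 = 66.8 L/s.

Q ≈ 66.8 L/s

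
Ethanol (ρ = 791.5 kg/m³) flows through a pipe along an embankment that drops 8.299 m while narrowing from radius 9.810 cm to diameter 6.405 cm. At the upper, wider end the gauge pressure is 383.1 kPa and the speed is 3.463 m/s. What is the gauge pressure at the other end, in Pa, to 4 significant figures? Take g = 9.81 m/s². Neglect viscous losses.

By continuity, v₂ = v₁·A₁/A₂ = 3.463·(302.3/32.22) = 32.49 m/s.
Energy conservation along the streamline gives P₂ = P₁ − ½ρ(v₂² − v₁²) − ρg(h₂ − h₁).
P₂ = 383100 + ½·791.5·(3.463² − 32.49²) − 791.5·9.81·(−8.299) = 383100 + (-413100) − (-64440) = 34410 Pa.

P₂ ≈ 34410 Pa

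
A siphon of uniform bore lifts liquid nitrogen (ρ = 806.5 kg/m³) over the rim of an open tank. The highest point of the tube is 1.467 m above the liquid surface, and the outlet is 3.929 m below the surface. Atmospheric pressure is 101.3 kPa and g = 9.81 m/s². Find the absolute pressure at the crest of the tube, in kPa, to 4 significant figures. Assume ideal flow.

P_top ≈ 58.61 kPa

The outlet speed comes from Torricelli: v = √(2g·3.929) = 8.780 m/s.
With constant cross-section the crest speed equals v; applying Bernoulli from the surface up to the crest, P_top = P_atm − ½ρv² − ρg·h_top.
P_top = 101300 − ½·806.5·8.780² − 806.5·9.81·1.467 = 58610 Pa.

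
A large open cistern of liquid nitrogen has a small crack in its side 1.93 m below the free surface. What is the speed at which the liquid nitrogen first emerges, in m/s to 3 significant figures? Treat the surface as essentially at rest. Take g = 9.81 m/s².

Bernoulli from surface to hole (P equal, v_surface ≈ 0): v = √(2gh) = √(2×9.81×1.93) = 6.15 m/s.

v = 6.15 m/s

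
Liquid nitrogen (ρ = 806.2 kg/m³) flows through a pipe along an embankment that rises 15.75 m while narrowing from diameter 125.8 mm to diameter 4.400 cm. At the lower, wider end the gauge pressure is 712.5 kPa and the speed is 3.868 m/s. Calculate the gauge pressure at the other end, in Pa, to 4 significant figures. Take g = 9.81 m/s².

P₂ ≈ 191000 Pa

The volume flow rate is constant, so v₂ = (A₁/A₂)v₁ = (124.3/15.21)·3.868 = 31.62 m/s.
Energy conservation along the streamline gives P₂ = P₁ − ½ρ(v₂² − v₁²) − ρg(h₂ − h₁).
P₂ = 712500 + ½·806.2·(3.868² − 31.62²) − 806.2·9.81·(+15.75) = 712500 + (-397000) − (124600) = 191000 Pa.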